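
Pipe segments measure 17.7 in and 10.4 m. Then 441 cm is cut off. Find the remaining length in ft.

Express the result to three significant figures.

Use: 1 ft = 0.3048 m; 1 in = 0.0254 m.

17.7 in × 0.0254 → 0.44958 m
10.4 m (already m)
441 cm × 0.01 → 4.41 m
Net: 0.44958 + 10.4 − 4.41 = 6.43958 m
In ft: 6.43958 / 0.3048 = 21.1272 ft

21.1 ft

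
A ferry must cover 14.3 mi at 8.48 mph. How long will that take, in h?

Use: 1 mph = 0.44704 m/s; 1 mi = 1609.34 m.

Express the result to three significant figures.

1.69 h

14.3 mi × 1609.34 = 23013.6 m
8.48 mph × 0.44704 = 3.7909 m/s
t = d / v = 23013.6 m / 3.7909 m/s = 6070.75 s
6070.75 s ÷ (3600 s/h) = 1.68632 h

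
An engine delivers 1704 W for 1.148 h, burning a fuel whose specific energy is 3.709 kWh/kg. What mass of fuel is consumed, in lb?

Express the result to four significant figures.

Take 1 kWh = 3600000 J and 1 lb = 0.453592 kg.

1.163 lb

1.148 h → 4132.8 s
E = P × t = 1704 × 4132.8 = 7.04229×10⁶ J
3.709 kWh/kg → 1.33524×10⁷ J/kg
m = E / e_s = 7.04229×10⁶ / 1.33524×10⁷ = 0.527418 kg
In lb: 0.527418 / 0.453592 = 1.16276 lb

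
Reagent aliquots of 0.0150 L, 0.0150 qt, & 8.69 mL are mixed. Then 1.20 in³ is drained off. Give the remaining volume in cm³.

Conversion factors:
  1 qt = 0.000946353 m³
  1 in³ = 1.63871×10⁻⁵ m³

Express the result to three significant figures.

0.0150 L × 0.001 → 1.5×10⁻⁵ m³
0.0150 qt × 0.000946353 → 1.41953×10⁻⁵ m³
8.69 mL × 10⁻⁶ → 8.69×10⁻⁶ m³
1.20 in³ × 1.63871×10⁻⁵ → 1.96645×10⁻⁵ m³
Sum: 1.5×10⁻⁵ + 1.41953×10⁻⁵ + 8.69×10⁻⁶ − 1.96645×10⁻⁵ = 1.82208×10⁻⁵ m³
In cm³: 1.82208×10⁻⁵ / 10⁻⁶ = 18.2208 cm³

18.2 cm³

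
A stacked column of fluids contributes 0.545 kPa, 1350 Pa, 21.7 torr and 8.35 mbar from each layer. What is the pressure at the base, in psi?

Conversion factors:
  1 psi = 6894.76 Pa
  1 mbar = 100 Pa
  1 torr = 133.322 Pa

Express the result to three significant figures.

0.816 psi

0.545 kPa × 1000 = 545 Pa
1350 Pa (already Pa)
21.7 torr × 133.322 = 2893.09 Pa
8.35 mbar × 100 = 835 Pa
Combined: 545 + 1350 + 2893.09 + 835 = 5623.09 Pa
In psi: 5623.09 / 6894.76 = 0.81556 psi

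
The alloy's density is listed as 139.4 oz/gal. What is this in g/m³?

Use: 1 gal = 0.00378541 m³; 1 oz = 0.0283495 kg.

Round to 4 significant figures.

1.044×10⁶ g/m³

139.4 oz/gal × 0.0283495 kg/oz ÷ 0.00378541 m³/gal = 1043.99 kg/m³
1043.99 kg/m³ ÷ 0.001 kg/g = 1.04399×10⁶ g/m³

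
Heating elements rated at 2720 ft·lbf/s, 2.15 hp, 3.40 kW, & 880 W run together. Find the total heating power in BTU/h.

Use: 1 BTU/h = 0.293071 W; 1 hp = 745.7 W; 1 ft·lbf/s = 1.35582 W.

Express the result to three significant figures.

3.27×10⁴ BTU/h

2720 ft·lbf/s × 1.35582 → 3687.83 W
2.15 hp × 745.7 → 1603.26 W
3.40 kW × 1000 → 3400 W
880 W (already W)
Combined: 3687.83 + 1603.26 + 3400 + 880 = 9571.09 W
In BTU/h: 9571.09 / 0.293071 = 32657.9 BTU/h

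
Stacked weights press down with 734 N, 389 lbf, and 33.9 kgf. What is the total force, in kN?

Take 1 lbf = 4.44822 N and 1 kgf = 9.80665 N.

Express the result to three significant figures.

2.80 kN

734 N (already N)
389 lbf × 4.44822 = 1730.36 N
33.9 kgf × 9.80665 = 332.445 N
Total: 734 + 1730.36 + 332.445 = 2796.8 N
In kN: 2796.8 / 1000 = 2.7968 kN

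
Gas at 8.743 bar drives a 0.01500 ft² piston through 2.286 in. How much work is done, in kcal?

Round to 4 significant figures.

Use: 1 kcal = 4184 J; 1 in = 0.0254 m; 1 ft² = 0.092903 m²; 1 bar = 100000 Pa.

0.01691 kcal

8.743 bar → 874300 Pa
0.01500 ft² → 0.00139354 m²
F = P × A = 874300 × 0.00139354 = 1218.37 N
2.286 in → 0.0580644 m
W = F × d = 1218.37 × 0.0580644 = 70.7439 J
In kcal: 70.7439 / 4184 = 0.0169082 kcal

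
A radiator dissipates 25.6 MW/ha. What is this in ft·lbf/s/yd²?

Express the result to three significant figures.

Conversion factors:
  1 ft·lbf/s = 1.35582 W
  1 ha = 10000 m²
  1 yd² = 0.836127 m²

25.6 MW/ha × 1000000 W/MW ÷ 10000 m²/ha = 2560 W/m²
2560 W/m² ÷ 1.35582 W/ft·lbf/s × 0.836127 m²/yd² = 1578.74 ft·lbf/s/yd²

1580 ft·lbf/s/yd²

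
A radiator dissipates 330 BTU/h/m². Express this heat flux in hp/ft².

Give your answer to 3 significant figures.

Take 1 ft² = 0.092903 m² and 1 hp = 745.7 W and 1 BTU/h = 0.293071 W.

330 BTU/h/m² × 0.293071 W/BTU/h = 96.7134 W/m²
96.7134 W/m² ÷ 745.7 W/hp × 0.092903 m²/ft² = 0.012049 hp/ft²

0.0120 hp/ft²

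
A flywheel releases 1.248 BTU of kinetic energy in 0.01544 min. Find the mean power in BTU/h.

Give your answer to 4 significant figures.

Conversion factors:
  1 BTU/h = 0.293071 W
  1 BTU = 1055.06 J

4850 BTU/h

1.248 BTU × 1055.06 = 1316.71 J
0.01544 min × 60 = 0.9264 s
P = E / t = 1316.71 J / 0.9264 s = 1421.32 W
1421.32 W ÷ (0.293071 W/BTU/h) = 4849.75 BTU/h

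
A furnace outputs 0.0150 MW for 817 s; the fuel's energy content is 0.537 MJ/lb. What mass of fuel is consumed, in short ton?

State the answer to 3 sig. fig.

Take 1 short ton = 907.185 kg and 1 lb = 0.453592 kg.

0.0150 MW → 15000 W
E = P × t = 15000 × 817 = 1.2255×10⁷ J
0.537 MJ/lb → 1.18388×10⁶ J/kg
m = E / e_s = 1.2255×10⁷ / 1.18388×10⁶ = 10.3516 kg
In short ton: 10.3516 / 907.185 = 0.0114107 short ton

0.0114 short ton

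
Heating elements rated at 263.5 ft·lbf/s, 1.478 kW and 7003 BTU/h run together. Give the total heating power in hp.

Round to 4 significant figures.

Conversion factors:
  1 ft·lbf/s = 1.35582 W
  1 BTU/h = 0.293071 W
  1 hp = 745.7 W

263.5 ft·lbf/s × 1.35582 = 357.259 W
1.478 kW × 1000 = 1478 W
7003 BTU/h × 0.293071 = 2052.38 W
Sum: 357.259 + 1478 + 2052.38 = 3887.64 W
In hp: 3887.64 / 745.7 = 5.21341 hp

5.213 hp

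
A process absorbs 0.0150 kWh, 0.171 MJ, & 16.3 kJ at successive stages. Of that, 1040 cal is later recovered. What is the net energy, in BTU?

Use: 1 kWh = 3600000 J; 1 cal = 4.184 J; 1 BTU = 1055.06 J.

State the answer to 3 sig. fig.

0.0150 kWh × 3600000 → 54000 J
0.171 MJ × 1000000 → 171000 J
16.3 kJ × 1000 → 16300 J
1040 cal × 4.184 → 4351.36 J
Net: 54000 + 171000 + 16300 − 4351.36 = 236949 J
In BTU: 236949 / 1055.06 = 224.583 BTU

225 BTU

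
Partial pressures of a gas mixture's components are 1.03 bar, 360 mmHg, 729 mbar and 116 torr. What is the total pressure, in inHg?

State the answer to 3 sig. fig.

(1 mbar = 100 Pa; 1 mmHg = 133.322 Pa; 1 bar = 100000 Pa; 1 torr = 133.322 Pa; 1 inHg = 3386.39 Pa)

1.03 bar × 100000 = 103000 Pa
360 mmHg × 133.322 = 47995.9 Pa
729 mbar × 100 = 72900 Pa
116 torr × 133.322 = 15465.4 Pa
Total: 103000 + 47995.9 + 72900 + 15465.4 = 239361 Pa
In inHg: 239361 / 3386.39 = 70.6832 inHg

70.7 inHg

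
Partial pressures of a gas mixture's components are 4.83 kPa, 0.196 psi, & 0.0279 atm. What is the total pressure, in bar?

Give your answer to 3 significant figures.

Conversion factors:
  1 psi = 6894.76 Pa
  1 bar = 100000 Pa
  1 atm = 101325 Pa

0.0901 bar

4.83 kPa × 1000 = 4830 Pa
0.196 psi × 6894.76 = 1351.37 Pa
0.0279 atm × 101325 = 2826.97 Pa
Total: 4830 + 1351.37 + 2826.97 = 9008.34 Pa
In bar: 9008.34 / 100000 = 0.0900834 bar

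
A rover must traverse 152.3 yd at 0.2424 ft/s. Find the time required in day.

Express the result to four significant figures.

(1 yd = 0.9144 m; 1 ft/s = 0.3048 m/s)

152.3 yd × 0.9144 → 139.263 m
0.2424 ft/s × 0.3048 → 0.0738835 m/s
t = d / v = 139.263 m / 0.0738835 m/s = 1884.9 s
1884.9 s ÷ (86400 s/day) = 0.021816 day

0.02182 day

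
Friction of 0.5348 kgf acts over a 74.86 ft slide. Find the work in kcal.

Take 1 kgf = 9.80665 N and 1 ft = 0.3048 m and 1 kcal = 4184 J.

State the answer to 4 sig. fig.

0.02860 kcal

0.5348 kgf × 9.80665 → 5.2446 N
74.86 ft × 0.3048 → 22.8173 m
W = F × d = 5.2446 N × 22.8173 m = 119.668 J
119.668 J ÷ (4184 J/kcal) = 0.0286013 kcal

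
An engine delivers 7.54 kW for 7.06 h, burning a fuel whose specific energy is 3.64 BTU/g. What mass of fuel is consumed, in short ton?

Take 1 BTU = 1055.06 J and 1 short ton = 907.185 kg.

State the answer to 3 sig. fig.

7.54 kW → 7540 W
7.06 h → 25416 s
E = P × t = 7540 × 25416 = 1.91637×10⁸ J
3.64 BTU/g → 3.84042×10⁶ J/kg
m = E / e_s = 1.91637×10⁸ / 3.84042×10⁶ = 49.9 kg
In short ton: 49.9 / 907.185 = 0.0550053 short ton

0.0550 short ton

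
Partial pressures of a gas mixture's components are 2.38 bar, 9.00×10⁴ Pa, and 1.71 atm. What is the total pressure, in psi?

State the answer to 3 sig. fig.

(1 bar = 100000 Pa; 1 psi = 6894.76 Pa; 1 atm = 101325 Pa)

72.7 psi

2.38 bar × 100000 → 238000 Pa
9.00×10⁴ Pa (already Pa)
1.71 atm × 101325 → 173266 Pa
Sum: 238000 + 90000 + 173266 = 501266 Pa
In psi: 501266 / 6894.76 = 72.7025 psi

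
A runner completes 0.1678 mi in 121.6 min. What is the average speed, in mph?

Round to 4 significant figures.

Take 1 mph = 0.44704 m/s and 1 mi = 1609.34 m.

0.08280 mph

0.1678 mi × 1609.34 = 270.047 m
121.6 min × 60 = 7296 s
v = d / t = 270.047 m / 7296 s = 0.037013 m/s
0.037013 m/s ÷ (0.44704 m/s/mph) = 0.0827957 mph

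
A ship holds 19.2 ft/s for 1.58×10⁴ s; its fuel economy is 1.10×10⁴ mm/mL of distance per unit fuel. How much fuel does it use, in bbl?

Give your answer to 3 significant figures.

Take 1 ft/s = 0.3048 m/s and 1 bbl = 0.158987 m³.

0.0529 bbl

19.2 ft/s → 5.85216 m/s
d = v × t = 5.85216 × 15800 = 92464.1 m
1.10×10⁴ mm/mL → 1.1×10⁷ m/m³
V = d / (distance per unit fuel) = 92464.1 / 1.1×10⁷ = 0.00840583 m³
In bbl: 0.00840583 / 0.158987 = 0.0528712 bbl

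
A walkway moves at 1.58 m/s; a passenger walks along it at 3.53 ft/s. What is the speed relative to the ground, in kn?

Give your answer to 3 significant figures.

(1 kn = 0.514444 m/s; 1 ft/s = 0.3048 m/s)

5.16 kn

1.58 m/s (already m/s)
3.53 ft/s × 0.3048 = 1.07594 m/s
Total: 1.58 + 1.07594 = 2.65594 m/s
In kn: 2.65594 / 0.514444 = 5.16274 kn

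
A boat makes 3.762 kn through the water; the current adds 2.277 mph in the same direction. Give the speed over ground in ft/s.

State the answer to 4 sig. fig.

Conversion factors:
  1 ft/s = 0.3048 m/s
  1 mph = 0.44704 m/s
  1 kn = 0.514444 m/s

3.762 kn × 0.514444 → 1.93534 m/s
2.277 mph × 0.44704 → 1.01791 m/s
Combined: 1.93534 + 1.01791 = 2.95325 m/s
In ft/s: 2.95325 / 0.3048 = 9.68914 ft/s

9.689 ft/s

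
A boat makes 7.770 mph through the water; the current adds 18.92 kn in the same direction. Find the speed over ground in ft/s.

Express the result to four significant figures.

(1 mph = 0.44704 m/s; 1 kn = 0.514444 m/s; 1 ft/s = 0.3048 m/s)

7.770 mph × 0.44704 → 3.4735 m/s
18.92 kn × 0.514444 → 9.73328 m/s
Total: 3.4735 + 9.73328 = 13.2068 m/s
In ft/s: 13.2068 / 0.3048 = 43.3294 ft/s

43.33 ft/s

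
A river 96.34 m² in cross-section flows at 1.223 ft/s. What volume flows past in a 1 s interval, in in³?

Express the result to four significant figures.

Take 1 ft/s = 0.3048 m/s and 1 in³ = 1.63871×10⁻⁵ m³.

1.223 ft/s × 0.3048 → 0.37277 m/s
V = v × A × t = 0.37277 m/s × 96.34 m² × 1 s = 35.9127 m³
35.9127 m³ ÷ (1.63871×10⁻⁵ m³/in³) = 2.19152×10⁶ in³

2.192×10⁶ in³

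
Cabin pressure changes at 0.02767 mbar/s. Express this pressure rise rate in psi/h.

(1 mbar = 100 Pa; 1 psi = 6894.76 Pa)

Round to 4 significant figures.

0.02767 mbar/s × 100 Pa/mbar = 2.767 Pa/s
2.767 Pa/s ÷ 6894.76 Pa/psi × 3600 s/h = 1.44475 psi/h

1.445 psi/h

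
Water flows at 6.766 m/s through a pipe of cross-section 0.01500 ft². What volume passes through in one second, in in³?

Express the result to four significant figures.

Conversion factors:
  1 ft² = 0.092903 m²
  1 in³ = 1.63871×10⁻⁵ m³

575.4 in³

0.01500 ft² × 0.092903 = 0.00139354 m²
V = v × A × t = 6.766 m/s × 0.00139354 m² × 1 s = 0.00942869 m³
0.00942869 m³ ÷ (1.63871×10⁻⁵ m³/in³) = 575.373 in³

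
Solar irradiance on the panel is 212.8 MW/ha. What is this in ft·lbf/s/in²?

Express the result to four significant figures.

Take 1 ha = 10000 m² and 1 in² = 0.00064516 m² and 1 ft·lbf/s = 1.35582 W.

212.8 MW/ha × 1000000 W/MW ÷ 10000 m²/ha = 21280 W/m²
21280 W/m² ÷ 1.35582 W/ft·lbf/s × 0.00064516 m²/in² = 10.126 ft·lbf/s/in²

10.13 ft·lbf/s/in²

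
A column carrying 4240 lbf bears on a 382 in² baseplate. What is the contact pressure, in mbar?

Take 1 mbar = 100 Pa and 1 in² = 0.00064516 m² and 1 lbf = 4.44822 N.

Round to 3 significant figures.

4240 lbf × 4.44822 = 18860.5 N
382 in² × 0.00064516 = 0.246451 m²
P = F / A = 18860.5 N / 0.246451 m² = 76528.4 Pa
76528.4 Pa ÷ (100 Pa/mbar) = 765.284 mbar

765 mbar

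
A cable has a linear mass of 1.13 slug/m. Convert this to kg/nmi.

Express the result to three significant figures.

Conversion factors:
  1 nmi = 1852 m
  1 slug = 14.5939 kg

3.05×10⁴ kg/nmi

1.13 slug/m × 14.5939 kg/slug = 16.4911 kg/m
16.4911 kg/m × 1852 m/nmi = 30541.5 kg/nmi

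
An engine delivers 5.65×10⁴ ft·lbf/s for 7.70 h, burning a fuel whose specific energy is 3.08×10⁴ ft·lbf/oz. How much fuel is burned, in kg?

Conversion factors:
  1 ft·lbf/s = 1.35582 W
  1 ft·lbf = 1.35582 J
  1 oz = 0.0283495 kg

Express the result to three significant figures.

1440 kg

5.65×10⁴ ft·lbf/s → 76603.8 W
7.70 h → 27720 s
E = P × t = 76603.8 × 27720 = 2.12346×10⁹ J
3.08×10⁴ ft·lbf/oz → 1.47302×10⁶ J/kg
m = E / e_s = 2.12346×10⁹ / 1.47302×10⁶ = 1441.57 kg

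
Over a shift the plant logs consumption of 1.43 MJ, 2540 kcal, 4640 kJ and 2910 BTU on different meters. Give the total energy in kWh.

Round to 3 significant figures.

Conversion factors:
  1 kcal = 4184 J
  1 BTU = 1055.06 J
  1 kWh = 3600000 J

1.43 MJ × 1000000 = 1.43×10⁶ J
2540 kcal × 4184 = 1.06274×10⁷ J
4640 kJ × 1000 = 4.64×10⁶ J
2910 BTU × 1055.06 = 3.07022×10⁶ J
Sum: 1.43×10⁶ + 1.06274×10⁷ + 4.64×10⁶ + 3.07022×10⁶ = 1.97676×10⁷ J
In kWh: 1.97676×10⁷ / 3600000 = 5.491 kWh

5.49 kWh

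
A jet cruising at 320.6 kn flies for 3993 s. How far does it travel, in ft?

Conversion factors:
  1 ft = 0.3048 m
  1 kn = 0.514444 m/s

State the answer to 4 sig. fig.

2.161×10⁶ ft

320.6 kn × 0.514444 → 164.931 m/s
d = v × t = 164.931 m/s × 3993 s = 658569 m
658569 m ÷ (0.3048 m/ft) = 2.16066×10⁶ ft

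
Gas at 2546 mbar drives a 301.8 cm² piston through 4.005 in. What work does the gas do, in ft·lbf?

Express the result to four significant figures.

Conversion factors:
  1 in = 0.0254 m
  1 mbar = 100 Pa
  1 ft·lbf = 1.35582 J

576.5 ft·lbf

2546 mbar → 254600 Pa
301.8 cm² → 0.03018 m²
F = P × A = 254600 × 0.03018 = 7683.83 N
4.005 in → 0.101727 m
W = F × d = 7683.83 × 0.101727 = 781.653 J
In ft·lbf: 781.653 / 1.35582 = 576.517 ft·lbf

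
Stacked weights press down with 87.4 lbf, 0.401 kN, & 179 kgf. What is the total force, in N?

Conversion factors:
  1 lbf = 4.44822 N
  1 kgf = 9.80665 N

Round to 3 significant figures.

87.4 lbf × 4.44822 → 388.774 N
0.401 kN × 1000 → 401 N
179 kgf × 9.80665 → 1755.39 N
Total: 388.774 + 401 + 1755.39 = 2545.16 N

2550 N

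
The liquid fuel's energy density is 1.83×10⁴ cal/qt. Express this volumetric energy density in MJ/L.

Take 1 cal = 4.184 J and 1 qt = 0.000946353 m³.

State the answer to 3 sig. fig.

1.83×10⁴ cal/qt × 4.184 J/cal ÷ 0.000946353 m³/qt = 8.09077×10⁷ J/m³
8.09077×10⁷ J/m³ ÷ 1000000 J/MJ × 0.001 m³/L = 0.0809077 MJ/L

0.0809 MJ/L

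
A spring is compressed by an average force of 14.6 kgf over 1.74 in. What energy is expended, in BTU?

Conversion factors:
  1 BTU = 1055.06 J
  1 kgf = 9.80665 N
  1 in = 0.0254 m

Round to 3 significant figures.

14.6 kgf × 9.80665 = 143.177 N
1.74 in × 0.0254 = 0.044196 m
W = F × d = 143.177 N × 0.044196 m = 6.32785 J
6.32785 J ÷ (1055.06 J/BTU) = 0.00599762 BTU

0.00600 BTU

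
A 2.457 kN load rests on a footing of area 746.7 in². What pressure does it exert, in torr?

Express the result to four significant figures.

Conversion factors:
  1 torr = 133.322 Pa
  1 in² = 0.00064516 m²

2.457 kN × 1000 → 2457 N
746.7 in² × 0.00064516 → 0.481741 m²
P = F / A = 2457 N / 0.481741 m² = 5100.25 Pa
5100.25 Pa ÷ (133.322 Pa/torr) = 38.2551 torr

38.26 torr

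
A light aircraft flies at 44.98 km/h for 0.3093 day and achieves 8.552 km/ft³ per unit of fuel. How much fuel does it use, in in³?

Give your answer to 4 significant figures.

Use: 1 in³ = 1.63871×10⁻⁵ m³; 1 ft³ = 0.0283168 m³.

6.747×10⁴ in³

44.98 km/h → 12.4944 m/s
0.3093 day → 26723.5 s
d = v × t = 12.4944 × 26723.5 = 333894 m
8.552 km/ft³ → 302012 m/m³
V = d / (distance per unit fuel) = 333894 / 302012 = 1.10557 m³
In in³: 1.10557 / 1.63871×10⁻⁵ = 67465.9 in³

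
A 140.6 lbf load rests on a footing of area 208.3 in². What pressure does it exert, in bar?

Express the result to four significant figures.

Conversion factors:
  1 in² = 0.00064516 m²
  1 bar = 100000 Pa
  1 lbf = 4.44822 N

0.04654 bar

140.6 lbf × 4.44822 = 625.42 N
208.3 in² × 0.00064516 = 0.134387 m²
P = F / A = 625.42 N / 0.134387 m² = 4653.87 Pa
4653.87 Pa ÷ (100000 Pa/bar) = 0.0465387 bar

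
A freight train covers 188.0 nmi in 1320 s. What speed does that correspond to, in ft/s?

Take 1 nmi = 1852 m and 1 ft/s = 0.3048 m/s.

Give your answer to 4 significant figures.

865.4 ft/s

188.0 nmi × 1852 → 348176 m
v = d / t = 348176 m / 1320 s = 263.77 m/s
263.77 m/s ÷ (0.3048 m/s/ft/s) = 865.387 ft/s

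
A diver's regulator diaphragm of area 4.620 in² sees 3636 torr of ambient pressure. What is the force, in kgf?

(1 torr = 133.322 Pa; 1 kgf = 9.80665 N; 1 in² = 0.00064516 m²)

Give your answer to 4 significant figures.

147.3 kgf

3636 torr × 133.322 → 484759 Pa
4.620 in² × 0.00064516 → 0.00298064 m²
F = P × A = 484759 Pa × 0.00298064 m² = 1444.89 N
1444.89 N ÷ (9.80665 N/kgf) = 147.338 kgf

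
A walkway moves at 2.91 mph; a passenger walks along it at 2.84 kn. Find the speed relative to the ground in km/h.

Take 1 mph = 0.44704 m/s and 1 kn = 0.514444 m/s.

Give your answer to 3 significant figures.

2.91 mph × 0.44704 → 1.30089 m/s
2.84 kn × 0.514444 → 1.46102 m/s
Total: 1.30089 + 1.46102 = 2.76191 m/s
In km/h: 2.76191 / (1/3.6) = 9.94288 km/h

9.94 km/h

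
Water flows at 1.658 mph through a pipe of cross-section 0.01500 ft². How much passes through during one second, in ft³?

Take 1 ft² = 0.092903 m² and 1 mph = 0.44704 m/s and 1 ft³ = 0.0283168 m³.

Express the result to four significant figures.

0.03648 ft³

1.658 mph × 0.44704 = 0.741192 m/s
0.01500 ft² × 0.092903 = 0.00139354 m²
V = v × A × t = 0.741192 m/s × 0.00139354 m² × 1 s = 0.00103288 m³
0.00103288 m³ ÷ (0.0283168 m³/ft³) = 0.0364759 ft³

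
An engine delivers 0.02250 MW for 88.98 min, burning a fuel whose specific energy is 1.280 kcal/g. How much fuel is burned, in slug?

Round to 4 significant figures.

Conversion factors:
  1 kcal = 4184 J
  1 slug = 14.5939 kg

1.537 slug

0.02250 MW → 22500 W
88.98 min → 5338.8 s
E = P × t = 22500 × 5338.8 = 1.20123×10⁸ J
1.280 kcal/g → 5.35552×10⁶ J/kg
m = E / e_s = 1.20123×10⁸ / 5.35552×10⁶ = 22.4298 kg
In slug: 22.4298 / 14.5939 = 1.53693 slug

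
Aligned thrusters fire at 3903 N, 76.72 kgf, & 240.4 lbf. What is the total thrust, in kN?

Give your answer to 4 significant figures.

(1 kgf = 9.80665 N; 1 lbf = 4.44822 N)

3903 N (already N)
76.72 kgf × 9.80665 → 752.366 N
240.4 lbf × 4.44822 → 1069.35 N
Total: 3903 + 752.366 + 1069.35 = 5724.72 N
In kN: 5724.72 / 1000 = 5.72472 kN

5.725 kN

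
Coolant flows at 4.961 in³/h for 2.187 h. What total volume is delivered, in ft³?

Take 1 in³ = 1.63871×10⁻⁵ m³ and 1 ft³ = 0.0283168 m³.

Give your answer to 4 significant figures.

4.961 in³/h → 2.25823×10⁻⁸ m³/s
2.187 h → 7873.2 s
V = Q × t = 2.25823×10⁻⁸ × 7873.2 = 1.77795×10⁻⁴ m³
In ft³: 1.77795×10⁻⁴ / 0.0283168 = 0.00627878 ft³

0.006279 ft³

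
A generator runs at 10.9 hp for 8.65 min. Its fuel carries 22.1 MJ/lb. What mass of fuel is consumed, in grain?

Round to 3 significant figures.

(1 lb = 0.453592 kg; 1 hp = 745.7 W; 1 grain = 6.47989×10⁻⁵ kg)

10.9 hp → 8128.13 W
8.65 min → 519 s
E = P × t = 8128.13 × 519 = 4.2185×10⁶ J
22.1 MJ/lb → 4.87222×10⁷ J/kg
m = E / e_s = 4.2185×10⁶ / 4.87222×10⁷ = 0.0865827 kg
In grain: 0.0865827 / 6.47989×10⁻⁵ = 1336.18 grain

1340 grain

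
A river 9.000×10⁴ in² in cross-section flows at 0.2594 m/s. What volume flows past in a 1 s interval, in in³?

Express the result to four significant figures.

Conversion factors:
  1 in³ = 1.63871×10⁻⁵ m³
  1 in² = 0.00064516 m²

9.000×10⁴ in² × 0.00064516 → 58.0644 m²
V = v × A × t = 0.2594 m/s × 58.0644 m² × 1 s = 15.0619 m³
15.0619 m³ ÷ (1.63871×10⁻⁵ m³/in³) = 919132 in³

9.191×10⁵ in³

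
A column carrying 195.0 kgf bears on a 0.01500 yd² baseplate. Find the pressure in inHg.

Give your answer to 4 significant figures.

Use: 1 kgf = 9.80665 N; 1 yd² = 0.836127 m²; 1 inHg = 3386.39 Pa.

195.0 kgf × 9.80665 = 1912.3 N
0.01500 yd² × 0.836127 = 0.0125419 m²
P = F / A = 1912.3 N / 0.0125419 m² = 152473 Pa
152473 Pa ÷ (3386.39 Pa/inHg) = 45.0252 inHg

45.03 inHg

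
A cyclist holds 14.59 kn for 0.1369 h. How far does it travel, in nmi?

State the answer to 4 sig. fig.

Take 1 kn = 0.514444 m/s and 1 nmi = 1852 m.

14.59 kn × 0.514444 → 7.50574 m/s
0.1369 h × 3600 → 492.84 s
d = v × t = 7.50574 m/s × 492.84 s = 3699.13 m
3699.13 m ÷ (1852 m/nmi) = 1.99737 nmi

1.997 nmi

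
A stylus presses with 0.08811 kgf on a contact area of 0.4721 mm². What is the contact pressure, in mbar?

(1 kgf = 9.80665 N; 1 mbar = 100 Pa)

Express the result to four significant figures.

0.08811 kgf × 9.80665 → 0.864064 N
0.4721 mm² × 10⁻⁶ → 4.721×10⁻⁷ m²
P = F / A = 0.864064 N / 4.721×10⁻⁷ m² = 1.83026×10⁶ Pa
1.83026×10⁶ Pa ÷ (100 Pa/mbar) = 18302.6 mbar

1.830×10⁴ mbar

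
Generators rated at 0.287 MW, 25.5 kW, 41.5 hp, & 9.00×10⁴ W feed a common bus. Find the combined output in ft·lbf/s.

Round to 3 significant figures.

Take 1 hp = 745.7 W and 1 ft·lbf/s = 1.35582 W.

3.20×10⁵ ft·lbf/s

0.287 MW × 1000000 = 287000 W
25.5 kW × 1000 = 25500 W
41.5 hp × 745.7 = 30946.6 W
9.00×10⁴ W (already W)
Combined: 287000 + 25500 + 30946.6 + 90000 = 433447 W
In ft·lbf/s: 433447 / 1.35582 = 319694 ft·lbf/s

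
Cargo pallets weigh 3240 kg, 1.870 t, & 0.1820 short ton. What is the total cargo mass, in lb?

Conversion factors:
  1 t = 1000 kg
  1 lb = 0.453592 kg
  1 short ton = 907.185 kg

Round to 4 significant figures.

3240 kg (already kg)
1.870 t × 1000 = 1870 kg
0.1820 short ton × 907.185 = 165.108 kg
Total: 3240 + 1870 + 165.108 = 5275.11 kg
In lb: 5275.11 / 0.453592 = 11629.6 lb

1.163×10⁴ lb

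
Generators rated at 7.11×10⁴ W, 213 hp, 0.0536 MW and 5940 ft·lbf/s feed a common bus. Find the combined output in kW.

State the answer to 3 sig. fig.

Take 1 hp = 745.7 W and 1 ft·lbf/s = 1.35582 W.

7.11×10⁴ W (already W)
213 hp × 745.7 = 158834 W
0.0536 MW × 1000000 = 53600 W
5940 ft·lbf/s × 1.35582 = 8053.57 W
Combined: 71100 + 158834 + 53600 + 8053.57 = 291588 W
In kW: 291588 / 1000 = 291.588 kW

292 kW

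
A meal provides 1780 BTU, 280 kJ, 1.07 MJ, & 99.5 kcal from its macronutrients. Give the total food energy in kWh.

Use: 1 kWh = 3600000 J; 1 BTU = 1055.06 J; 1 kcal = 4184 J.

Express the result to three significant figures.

1.01 kWh

1780 BTU × 1055.06 = 1.87801×10⁶ J
280 kJ × 1000 = 280000 J
1.07 MJ × 1000000 = 1.07×10⁶ J
99.5 kcal × 4184 = 416308 J
Combined: 1.87801×10⁶ + 280000 + 1.07×10⁶ + 416308 = 3.64432×10⁶ J
In kWh: 3.64432×10⁶ / 3600000 = 1.01231 kWh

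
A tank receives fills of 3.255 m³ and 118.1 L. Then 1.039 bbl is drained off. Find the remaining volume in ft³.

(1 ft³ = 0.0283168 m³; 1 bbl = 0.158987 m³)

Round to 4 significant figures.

3.255 m³ (already m³)
118.1 L × 0.001 = 0.1181 m³
1.039 bbl × 0.158987 = 0.165187 m³
Net: 3.255 + 0.1181 − 0.165187 = 3.20791 m³
In ft³: 3.20791 / 0.0283168 = 113.286 ft³

113.3 ft³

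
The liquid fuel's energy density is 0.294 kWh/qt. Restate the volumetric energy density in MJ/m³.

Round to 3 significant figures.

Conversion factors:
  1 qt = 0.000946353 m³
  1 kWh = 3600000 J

1120 MJ/m³

0.294 kWh/qt × 3600000 J/kWh ÷ 0.000946353 m³/qt = 1.1184×10⁹ J/m³
1.1184×10⁹ J/m³ ÷ 1000000 J/MJ = 1118.4 MJ/m³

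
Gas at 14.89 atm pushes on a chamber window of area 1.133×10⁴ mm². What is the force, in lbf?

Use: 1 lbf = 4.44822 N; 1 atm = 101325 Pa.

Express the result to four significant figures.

3843 lbf

14.89 atm × 101325 = 1.50873×10⁶ Pa
1.133×10⁴ mm² × 10⁻⁶ = 0.01133 m²
F = P × A = 1.50873×10⁶ Pa × 0.01133 m² = 17093.9 N
17093.9 N ÷ (4.44822 N/lbf) = 3842.86 lbf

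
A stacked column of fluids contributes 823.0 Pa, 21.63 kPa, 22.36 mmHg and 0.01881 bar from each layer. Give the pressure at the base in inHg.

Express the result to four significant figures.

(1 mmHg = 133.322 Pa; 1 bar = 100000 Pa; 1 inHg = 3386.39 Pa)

8.066 inHg

823.0 Pa (already Pa)
21.63 kPa × 1000 → 21630 Pa
22.36 mmHg × 133.322 → 2981.08 Pa
0.01881 bar × 100000 → 1881 Pa
Sum: 823 + 21630 + 2981.08 + 1881 = 27315.1 Pa
In inHg: 27315.1 / 3386.39 = 8.06614 inHg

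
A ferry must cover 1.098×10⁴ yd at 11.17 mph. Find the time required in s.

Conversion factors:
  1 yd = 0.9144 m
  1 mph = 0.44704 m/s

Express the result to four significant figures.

1.098×10⁴ yd × 0.9144 → 10040.1 m
11.17 mph × 0.44704 → 4.99344 m/s
t = d / v = 10040.1 m / 4.99344 m/s = 2010.66 s

2011 s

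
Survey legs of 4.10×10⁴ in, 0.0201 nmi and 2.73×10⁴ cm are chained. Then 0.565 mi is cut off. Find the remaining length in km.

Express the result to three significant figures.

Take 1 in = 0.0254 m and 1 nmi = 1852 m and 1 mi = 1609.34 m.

0.442 km

4.10×10⁴ in × 0.0254 = 1041.4 m
0.0201 nmi × 1852 = 37.2252 m
2.73×10⁴ cm × 0.01 = 273 m
0.565 mi × 1609.34 = 909.277 m
Sum: 1041.4 + 37.2252 + 273 − 909.277 = 442.348 m
In km: 442.348 / 1000 = 0.442348 km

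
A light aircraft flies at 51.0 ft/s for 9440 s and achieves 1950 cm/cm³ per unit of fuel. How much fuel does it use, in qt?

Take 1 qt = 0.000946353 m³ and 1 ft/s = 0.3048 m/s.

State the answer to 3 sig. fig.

7.95 qt

51.0 ft/s → 15.5448 m/s
d = v × t = 15.5448 × 9440 = 146743 m
1950 cm/cm³ → 1.95×10⁷ m/m³
V = d / (distance per unit fuel) = 146743 / 1.95×10⁷ = 0.00752528 m³
In qt: 0.00752528 / 0.000946353 = 7.95187 qt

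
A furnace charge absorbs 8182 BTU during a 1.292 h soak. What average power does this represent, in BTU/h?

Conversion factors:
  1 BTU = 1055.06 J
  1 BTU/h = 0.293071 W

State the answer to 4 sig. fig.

8182 BTU × 1055.06 → 8.6325×10⁶ J
1.292 h × 3600 → 4651.2 s
P = E / t = 8.6325×10⁶ J / 4651.2 s = 1855.97 W
1855.97 W ÷ (0.293071 W/BTU/h) = 6332.83 BTU/h

6333 BTU/h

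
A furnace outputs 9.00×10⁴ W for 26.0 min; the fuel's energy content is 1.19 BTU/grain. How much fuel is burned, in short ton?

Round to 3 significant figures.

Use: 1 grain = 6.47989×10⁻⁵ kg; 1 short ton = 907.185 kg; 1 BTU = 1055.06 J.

26.0 min → 1560 s
E = P × t = 90000 × 1560 = 1.404×10⁸ J
1.19 BTU/grain → 1.93757×10⁷ J/kg
m = E / e_s = 1.404×10⁸ / 1.93757×10⁷ = 7.24619 kg
In short ton: 7.24619 / 907.185 = 0.00798755 short ton

0.00799 short ton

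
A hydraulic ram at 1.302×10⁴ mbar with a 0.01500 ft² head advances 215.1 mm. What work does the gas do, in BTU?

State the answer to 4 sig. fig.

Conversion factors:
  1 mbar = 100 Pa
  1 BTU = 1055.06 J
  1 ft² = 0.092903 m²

0.3699 BTU

1.302×10⁴ mbar → 1.302×10⁶ Pa
0.01500 ft² → 0.00139354 m²
F = P × A = 1.302×10⁶ × 0.00139354 = 1814.39 N
215.1 mm → 0.2151 m
W = F × d = 1814.39 × 0.2151 = 390.275 J
In BTU: 390.275 / 1055.06 = 0.369908 BTU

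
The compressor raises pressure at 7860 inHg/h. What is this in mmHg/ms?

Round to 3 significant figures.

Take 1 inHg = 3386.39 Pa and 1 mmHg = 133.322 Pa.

0.0555 mmHg/ms

7860 inHg/h × 3386.39 Pa/inHg ÷ 3600 s/h = 7393.62 Pa/s
7393.62 Pa/s ÷ 133.322 Pa/mmHg × 0.001 s/ms = 0.0554569 mmHg/ms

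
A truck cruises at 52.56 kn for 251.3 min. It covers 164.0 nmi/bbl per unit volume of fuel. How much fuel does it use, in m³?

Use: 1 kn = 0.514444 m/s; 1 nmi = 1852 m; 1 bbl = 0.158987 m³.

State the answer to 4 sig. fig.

0.2134 m³

52.56 kn → 27.0392 m/s
251.3 min → 15078 s
d = v × t = 27.0392 × 15078 = 407697 m
164.0 nmi/bbl → 1.9104×10⁶ m/m³
V = d / (distance per unit fuel) = 407697 / 1.9104×10⁶ = 0.213409 m³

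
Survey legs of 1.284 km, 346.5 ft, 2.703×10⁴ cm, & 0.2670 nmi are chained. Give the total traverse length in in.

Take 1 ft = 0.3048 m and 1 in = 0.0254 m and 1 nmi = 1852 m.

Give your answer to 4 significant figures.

1.284 km × 1000 = 1284 m
346.5 ft × 0.3048 = 105.613 m
2.703×10⁴ cm × 0.01 = 270.3 m
0.2670 nmi × 1852 = 494.484 m
Total: 1284 + 105.613 + 270.3 + 494.484 = 2154.4 m
In in: 2154.4 / 0.0254 = 84818.9 in

8.482×10⁴ in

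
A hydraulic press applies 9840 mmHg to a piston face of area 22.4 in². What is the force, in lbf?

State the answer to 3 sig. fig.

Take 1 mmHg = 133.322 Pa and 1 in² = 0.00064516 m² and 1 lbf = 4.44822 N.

9840 mmHg × 133.322 = 1.31189×10⁶ Pa
22.4 in² × 0.00064516 = 0.0144516 m²
F = P × A = 1.31189×10⁶ Pa × 0.0144516 m² = 18958.9 N
18958.9 N ÷ (4.44822 N/lbf) = 4262.13 lbf

4260 lbf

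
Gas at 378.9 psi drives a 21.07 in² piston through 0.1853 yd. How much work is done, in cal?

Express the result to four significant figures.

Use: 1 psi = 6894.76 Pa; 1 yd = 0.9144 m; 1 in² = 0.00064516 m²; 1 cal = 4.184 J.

378.9 psi → 2.61242×10⁶ Pa
21.07 in² → 0.0135935 m²
F = P × A = 2.61242×10⁶ × 0.0135935 = 35511.9 N
0.1853 yd → 0.169438 m
W = F × d = 35511.9 × 0.169438 = 6017.07 J
In cal: 6017.07 / 4.184 = 1438.11 cal

1438 cal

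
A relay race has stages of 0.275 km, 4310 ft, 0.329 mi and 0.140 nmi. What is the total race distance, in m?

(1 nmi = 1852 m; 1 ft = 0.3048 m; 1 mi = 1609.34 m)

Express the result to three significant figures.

0.275 km × 1000 = 275 m
4310 ft × 0.3048 = 1313.69 m
0.329 mi × 1609.34 = 529.473 m
0.140 nmi × 1852 = 259.28 m
Total: 275 + 1313.69 + 529.473 + 259.28 = 2377.44 m

2380 m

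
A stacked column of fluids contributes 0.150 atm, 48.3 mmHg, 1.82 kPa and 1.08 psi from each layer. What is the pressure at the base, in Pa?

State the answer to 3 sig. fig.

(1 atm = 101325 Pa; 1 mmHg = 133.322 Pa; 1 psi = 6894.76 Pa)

0.150 atm × 101325 = 15198.8 Pa
48.3 mmHg × 133.322 = 6439.45 Pa
1.82 kPa × 1000 = 1820 Pa
1.08 psi × 6894.76 = 7446.34 Pa
Combined: 15198.8 + 6439.45 + 1820 + 7446.34 = 30904.6 Pa

3.09×10⁴ Pa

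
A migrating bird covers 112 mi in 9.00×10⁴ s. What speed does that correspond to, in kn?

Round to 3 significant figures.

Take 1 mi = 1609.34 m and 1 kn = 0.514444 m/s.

3.89 kn

112 mi × 1609.34 = 180246 m
v = d / t = 180246 m / 90000 s = 2.00273 m/s
2.00273 m/s ÷ (0.514444 m/s/kn) = 3.893 kn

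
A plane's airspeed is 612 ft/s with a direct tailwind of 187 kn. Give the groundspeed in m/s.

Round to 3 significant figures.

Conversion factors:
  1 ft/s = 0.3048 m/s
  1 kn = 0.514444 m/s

612 ft/s × 0.3048 = 186.538 m/s
187 kn × 0.514444 = 96.201 m/s
Total: 186.538 + 96.201 = 282.739 m/s

283 m/s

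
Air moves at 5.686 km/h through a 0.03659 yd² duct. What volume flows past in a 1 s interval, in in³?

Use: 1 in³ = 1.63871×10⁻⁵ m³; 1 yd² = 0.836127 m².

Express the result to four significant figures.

2949 in³

5.686 km/h × (1/3.6) = 1.57944 m/s
0.03659 yd² × 0.836127 = 0.0305939 m²
V = v × A × t = 1.57944 m/s × 0.0305939 m² × 1 s = 0.0483212 m³
0.0483212 m³ ÷ (1.63871×10⁻⁵ m³/in³) = 2948.73 in³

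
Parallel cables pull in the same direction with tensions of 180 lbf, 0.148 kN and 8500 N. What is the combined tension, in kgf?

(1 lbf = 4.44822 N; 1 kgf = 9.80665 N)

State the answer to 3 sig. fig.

180 lbf × 4.44822 = 800.68 N
0.148 kN × 1000 = 148 N
8500 N (already N)
Total: 800.68 + 148 + 8500 = 9448.68 N
In kgf: 9448.68 / 9.80665 = 963.497 kgf

963 kgf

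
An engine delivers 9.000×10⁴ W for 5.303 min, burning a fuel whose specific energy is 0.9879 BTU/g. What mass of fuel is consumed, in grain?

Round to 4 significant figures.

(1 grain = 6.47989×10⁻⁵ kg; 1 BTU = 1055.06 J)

5.303 min → 318.18 s
E = P × t = 90000 × 318.18 = 2.86362×10⁷ J
0.9879 BTU/g → 1.04229×10⁶ J/kg
m = E / e_s = 2.86362×10⁷ / 1.04229×10⁶ = 27.4743 kg
In grain: 27.4743 / 6.47989×10⁻⁵ = 423993 grain

4.240×10⁵ grain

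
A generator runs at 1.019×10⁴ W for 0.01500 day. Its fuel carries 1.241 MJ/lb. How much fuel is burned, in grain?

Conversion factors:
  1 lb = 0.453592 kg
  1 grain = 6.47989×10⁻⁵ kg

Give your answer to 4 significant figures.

0.01500 day → 1296 s
E = P × t = 10190 × 1296 = 1.32062×10⁷ J
1.241 MJ/lb → 2.73594×10⁶ J/kg
m = E / e_s = 1.32062×10⁷ / 2.73594×10⁶ = 4.82693 kg
In grain: 4.82693 / 6.47989×10⁻⁵ = 74490.9 grain

7.449×10⁴ grain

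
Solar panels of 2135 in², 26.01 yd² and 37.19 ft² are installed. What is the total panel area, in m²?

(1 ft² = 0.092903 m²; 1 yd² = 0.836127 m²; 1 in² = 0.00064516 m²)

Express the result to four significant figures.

26.58 m²

2135 in² × 0.00064516 = 1.37742 m²
26.01 yd² × 0.836127 = 21.7477 m²
37.19 ft² × 0.092903 = 3.45506 m²
Combined: 1.37742 + 21.7477 + 3.45506 = 26.5802 m²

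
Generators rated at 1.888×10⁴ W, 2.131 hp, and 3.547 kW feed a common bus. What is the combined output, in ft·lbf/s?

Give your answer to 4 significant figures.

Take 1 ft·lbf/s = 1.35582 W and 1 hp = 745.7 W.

1.888×10⁴ W (already W)
2.131 hp × 745.7 = 1589.09 W
3.547 kW × 1000 = 3547 W
Total: 18880 + 1589.09 + 3547 = 24016.1 W
In ft·lbf/s: 24016.1 / 1.35582 = 17713.3 ft·lbf/s

1.771×10⁴ ft·lbf/s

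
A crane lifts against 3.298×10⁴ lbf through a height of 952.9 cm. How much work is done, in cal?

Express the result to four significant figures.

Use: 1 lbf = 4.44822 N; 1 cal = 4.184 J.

3.298×10⁴ lbf × 4.44822 = 146702 N
952.9 cm × 0.01 = 9.529 m
W = F × d = 146702 N × 9.529 m = 1.39792×10⁶ J
1.39792×10⁶ J ÷ (4.184 J/cal) = 334111 cal

3.341×10⁵ cal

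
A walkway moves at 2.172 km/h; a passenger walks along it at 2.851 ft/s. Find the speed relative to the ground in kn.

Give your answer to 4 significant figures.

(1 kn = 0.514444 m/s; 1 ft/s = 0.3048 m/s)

2.862 kn

2.172 km/h × (1/3.6) = 0.603333 m/s
2.851 ft/s × 0.3048 = 0.868985 m/s
Combined: 0.603333 + 0.868985 = 1.47232 m/s
In kn: 1.47232 / 0.514444 = 2.86196 kn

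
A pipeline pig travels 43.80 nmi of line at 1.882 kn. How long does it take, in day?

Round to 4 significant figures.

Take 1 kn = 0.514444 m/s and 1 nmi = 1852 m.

43.80 nmi × 1852 = 81117.6 m
1.882 kn × 0.514444 = 0.968184 m/s
t = d / v = 81117.6 m / 0.968184 m/s = 83783.2 s
83783.2 s ÷ (86400 s/day) = 0.969713 day

0.9697 day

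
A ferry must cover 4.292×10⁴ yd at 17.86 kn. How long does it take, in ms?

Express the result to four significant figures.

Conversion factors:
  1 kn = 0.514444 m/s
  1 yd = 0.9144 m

4.292×10⁴ yd × 0.9144 = 39246 m
17.86 kn × 0.514444 = 9.18797 m/s
t = d / v = 39246 m / 9.18797 m/s = 4271.45 s
4271.45 s ÷ (0.001 s/ms) = 4.27145×10⁶ ms

4.271×10⁶ ms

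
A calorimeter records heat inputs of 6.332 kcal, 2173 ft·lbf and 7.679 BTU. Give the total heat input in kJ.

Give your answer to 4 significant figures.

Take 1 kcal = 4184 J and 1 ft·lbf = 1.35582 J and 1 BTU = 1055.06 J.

37.54 kJ

6.332 kcal × 4184 → 26493.1 J
2173 ft·lbf × 1.35582 → 2946.2 J
7.679 BTU × 1055.06 → 8101.81 J
Total: 26493.1 + 2946.2 + 8101.81 = 37541.1 J
In kJ: 37541.1 / 1000 = 37.5411 kJ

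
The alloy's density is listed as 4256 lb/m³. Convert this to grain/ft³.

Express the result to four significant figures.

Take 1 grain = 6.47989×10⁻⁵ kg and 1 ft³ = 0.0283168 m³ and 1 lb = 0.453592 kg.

4256 lb/m³ × 0.453592 kg/lb = 1930.49 kg/m³
1930.49 kg/m³ ÷ 6.47989×10⁻⁵ kg/grain × 0.0283168 m³/ft³ = 843615 grain/ft³

8.436×10⁵ grain/ft³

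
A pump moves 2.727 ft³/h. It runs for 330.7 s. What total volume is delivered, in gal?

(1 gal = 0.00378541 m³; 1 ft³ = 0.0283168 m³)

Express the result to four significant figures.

2.727 ft³/h → 2.145×10⁻⁵ m³/s
V = Q × t = 2.145×10⁻⁵ × 330.7 = 0.00709352 m³
In gal: 0.00709352 / 0.00378541 = 1.87391 gal

1.874 gal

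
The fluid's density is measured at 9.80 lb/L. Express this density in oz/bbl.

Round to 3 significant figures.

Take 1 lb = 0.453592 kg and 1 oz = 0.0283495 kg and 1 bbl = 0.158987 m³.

9.80 lb/L × 0.453592 kg/lb ÷ 0.001 m³/L = 4445.2 kg/m³
4445.2 kg/m³ ÷ 0.0283495 kg/oz × 0.158987 m³/bbl = 24929.2 oz/bbl

2.49×10⁴ oz/bbl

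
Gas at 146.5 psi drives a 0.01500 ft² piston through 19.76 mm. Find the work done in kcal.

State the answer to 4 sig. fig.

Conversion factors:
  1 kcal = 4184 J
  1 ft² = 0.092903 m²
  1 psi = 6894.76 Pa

0.006648 kcal

146.5 psi → 1.01008×10⁶ Pa
0.01500 ft² → 0.00139354 m²
F = P × A = 1.01008×10⁶ × 0.00139354 = 1407.59 N
19.76 mm → 0.01976 m
W = F × d = 1407.59 × 0.01976 = 27.814 J
In kcal: 27.814 / 4184 = 0.00664771 kcal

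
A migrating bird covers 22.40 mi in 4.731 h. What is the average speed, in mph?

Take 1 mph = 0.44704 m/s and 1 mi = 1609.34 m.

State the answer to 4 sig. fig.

4.735 mph

22.40 mi × 1609.34 = 36049.2 m
4.731 h × 3600 = 17031.6 s
v = d / t = 36049.2 m / 17031.6 s = 2.11661 m/s
2.11661 m/s ÷ (0.44704 m/s/mph) = 4.73472 mph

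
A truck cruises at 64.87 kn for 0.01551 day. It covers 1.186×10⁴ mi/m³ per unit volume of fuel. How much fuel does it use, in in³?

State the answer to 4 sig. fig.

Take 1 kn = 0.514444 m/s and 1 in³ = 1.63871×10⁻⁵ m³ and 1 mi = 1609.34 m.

143.0 in³

64.87 kn → 33.372 m/s
0.01551 day → 1340.06 s
d = v × t = 33.372 × 1340.06 = 44720.5 m
1.186×10⁴ mi/m³ → 1.90868×10⁷ m/m³
V = d / (distance per unit fuel) = 44720.5 / 1.90868×10⁷ = 0.00234301 m³
In in³: 0.00234301 / 1.63871×10⁻⁵ = 142.979 in³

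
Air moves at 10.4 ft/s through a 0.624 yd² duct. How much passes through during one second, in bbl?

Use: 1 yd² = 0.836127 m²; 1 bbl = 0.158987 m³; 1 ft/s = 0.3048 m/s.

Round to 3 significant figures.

10.4 ft/s × 0.3048 → 3.16992 m/s
0.624 yd² × 0.836127 → 0.521743 m²
V = v × A × t = 3.16992 m/s × 0.521743 m² × 1 s = 1.65388 m³
1.65388 m³ ÷ (0.158987 m³/bbl) = 10.4026 bbl

10.4 bbl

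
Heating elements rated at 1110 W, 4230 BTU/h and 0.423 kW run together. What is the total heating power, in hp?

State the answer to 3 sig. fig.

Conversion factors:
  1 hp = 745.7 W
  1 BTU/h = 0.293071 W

1110 W (already W)
4230 BTU/h × 0.293071 → 1239.69 W
0.423 kW × 1000 → 423 W
Total: 1110 + 1239.69 + 423 = 2772.69 W
In hp: 2772.69 / 745.7 = 3.71824 hp

3.72 hp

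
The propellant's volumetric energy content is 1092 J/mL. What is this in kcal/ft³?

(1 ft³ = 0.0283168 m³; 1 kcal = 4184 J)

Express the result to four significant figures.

7391 kcal/ft³

1092 J/mL ÷ 10⁻⁶ m³/mL = 1.092×10⁹ J/m³
1.092×10⁹ J/m³ ÷ 4184 J/kcal × 0.0283168 m³/ft³ = 7390.52 kcal/ft³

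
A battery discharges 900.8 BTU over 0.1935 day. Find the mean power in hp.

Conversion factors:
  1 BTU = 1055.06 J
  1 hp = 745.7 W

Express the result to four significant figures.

0.07623 hp

900.8 BTU × 1055.06 = 950398 J
0.1935 day × 86400 = 16718.4 s
P = E / t = 950398 J / 16718.4 s = 56.8474 W
56.8474 W ÷ (745.7 W/hp) = 0.0762336 hp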